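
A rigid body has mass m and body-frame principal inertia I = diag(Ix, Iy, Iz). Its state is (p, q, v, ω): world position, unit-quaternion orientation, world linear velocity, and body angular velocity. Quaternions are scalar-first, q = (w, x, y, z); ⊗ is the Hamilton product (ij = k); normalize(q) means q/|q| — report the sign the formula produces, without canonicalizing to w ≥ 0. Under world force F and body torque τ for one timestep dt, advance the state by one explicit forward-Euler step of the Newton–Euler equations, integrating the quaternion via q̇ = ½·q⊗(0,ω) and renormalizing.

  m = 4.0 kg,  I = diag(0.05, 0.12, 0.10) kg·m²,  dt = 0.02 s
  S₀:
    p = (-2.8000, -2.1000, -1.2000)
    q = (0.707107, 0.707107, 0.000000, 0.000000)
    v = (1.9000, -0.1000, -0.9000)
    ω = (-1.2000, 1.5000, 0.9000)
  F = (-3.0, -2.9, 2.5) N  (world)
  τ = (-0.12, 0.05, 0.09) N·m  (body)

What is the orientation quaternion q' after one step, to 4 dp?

q' = (0.7154, 0.6985, 0.0042, 0.0170)

q⊗(0,ω) = (0.8485284, -0.8485284, 0.4242642, 1.6970568)
updated quaternion q' = (0.7154, 0.6985, 0.0042, 0.0170)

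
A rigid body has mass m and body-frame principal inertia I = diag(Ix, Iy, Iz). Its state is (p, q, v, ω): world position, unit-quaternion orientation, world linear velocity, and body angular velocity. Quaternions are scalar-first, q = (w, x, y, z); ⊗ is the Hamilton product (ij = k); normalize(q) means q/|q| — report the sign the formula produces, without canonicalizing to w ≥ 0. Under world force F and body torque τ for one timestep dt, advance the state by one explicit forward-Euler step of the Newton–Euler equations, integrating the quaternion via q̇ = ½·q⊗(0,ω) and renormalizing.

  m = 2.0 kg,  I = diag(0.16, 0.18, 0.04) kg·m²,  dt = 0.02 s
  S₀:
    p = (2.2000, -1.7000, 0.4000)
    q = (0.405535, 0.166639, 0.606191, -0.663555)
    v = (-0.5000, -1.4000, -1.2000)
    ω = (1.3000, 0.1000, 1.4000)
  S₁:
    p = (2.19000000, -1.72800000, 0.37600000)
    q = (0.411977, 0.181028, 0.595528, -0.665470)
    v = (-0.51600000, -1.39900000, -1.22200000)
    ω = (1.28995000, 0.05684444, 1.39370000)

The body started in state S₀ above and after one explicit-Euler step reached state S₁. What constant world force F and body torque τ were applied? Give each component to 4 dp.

Δω = ω₁−ω₀ = (-0.01005000, -0.04315556, -0.00630000)
τ = I·(Δω/dt) + ω₀×(Iω₀) = (-0.1000, -0.1700, -0.0100)
v₁ − v₀ = (-0.01600000, 0.00100000, -0.02200000)
F = m·Δv/dt = (-1.6000, 0.1000, -2.2000)

F = (-1.6000, 0.1000, -2.2000)
τ = (-0.1000, -0.1700, -0.0100)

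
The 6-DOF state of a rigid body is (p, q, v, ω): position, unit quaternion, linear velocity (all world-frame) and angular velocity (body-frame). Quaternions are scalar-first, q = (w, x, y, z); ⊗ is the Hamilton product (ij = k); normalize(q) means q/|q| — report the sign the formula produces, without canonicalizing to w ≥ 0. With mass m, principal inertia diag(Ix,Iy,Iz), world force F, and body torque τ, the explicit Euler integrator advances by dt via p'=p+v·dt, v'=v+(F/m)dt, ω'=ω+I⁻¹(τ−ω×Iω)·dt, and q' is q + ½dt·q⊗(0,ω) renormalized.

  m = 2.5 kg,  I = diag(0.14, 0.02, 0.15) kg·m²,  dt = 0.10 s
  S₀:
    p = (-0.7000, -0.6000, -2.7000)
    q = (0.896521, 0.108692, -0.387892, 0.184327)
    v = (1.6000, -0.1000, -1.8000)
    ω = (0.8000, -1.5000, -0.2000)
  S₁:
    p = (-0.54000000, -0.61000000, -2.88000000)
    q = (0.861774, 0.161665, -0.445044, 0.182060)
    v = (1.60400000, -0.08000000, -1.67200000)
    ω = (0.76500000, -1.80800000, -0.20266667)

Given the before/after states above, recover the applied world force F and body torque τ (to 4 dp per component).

velocity change Δv = (0.00400000, 0.02000000, 0.12800000)
m·(v₁−v₀)/dt = (0.1000, 0.5000, 3.2000)
rate change Δω = (-0.03500000, -0.30800000, -0.00266667)
precession coupling = (0.0390, 0.0016, 0.1440)
applied torque τ = (-0.0100, -0.0600, 0.1400)

F = (0.1000, 0.5000, 3.2000)
τ = (-0.0100, -0.0600, 0.1400)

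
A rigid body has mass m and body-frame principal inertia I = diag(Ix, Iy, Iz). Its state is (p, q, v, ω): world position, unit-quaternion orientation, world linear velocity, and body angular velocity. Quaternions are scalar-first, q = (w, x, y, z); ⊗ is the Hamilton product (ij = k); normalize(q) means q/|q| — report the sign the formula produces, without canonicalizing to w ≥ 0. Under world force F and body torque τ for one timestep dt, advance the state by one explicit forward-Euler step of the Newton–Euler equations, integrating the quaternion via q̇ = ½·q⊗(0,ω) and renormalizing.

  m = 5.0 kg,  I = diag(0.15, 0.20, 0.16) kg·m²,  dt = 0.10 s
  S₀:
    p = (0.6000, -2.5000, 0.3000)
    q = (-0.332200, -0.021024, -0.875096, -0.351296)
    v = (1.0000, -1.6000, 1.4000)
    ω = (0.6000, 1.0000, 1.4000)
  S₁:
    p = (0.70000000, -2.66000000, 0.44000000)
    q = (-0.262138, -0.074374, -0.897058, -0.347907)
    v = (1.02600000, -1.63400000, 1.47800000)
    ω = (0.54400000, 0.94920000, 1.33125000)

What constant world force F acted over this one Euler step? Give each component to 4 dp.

F = (1.3000, -1.7000, 3.9000)

Δv = v₁−v₀ = (0.02600000, -0.03400000, 0.07800000)
applied force F = (1.3000, -1.7000, 3.9000)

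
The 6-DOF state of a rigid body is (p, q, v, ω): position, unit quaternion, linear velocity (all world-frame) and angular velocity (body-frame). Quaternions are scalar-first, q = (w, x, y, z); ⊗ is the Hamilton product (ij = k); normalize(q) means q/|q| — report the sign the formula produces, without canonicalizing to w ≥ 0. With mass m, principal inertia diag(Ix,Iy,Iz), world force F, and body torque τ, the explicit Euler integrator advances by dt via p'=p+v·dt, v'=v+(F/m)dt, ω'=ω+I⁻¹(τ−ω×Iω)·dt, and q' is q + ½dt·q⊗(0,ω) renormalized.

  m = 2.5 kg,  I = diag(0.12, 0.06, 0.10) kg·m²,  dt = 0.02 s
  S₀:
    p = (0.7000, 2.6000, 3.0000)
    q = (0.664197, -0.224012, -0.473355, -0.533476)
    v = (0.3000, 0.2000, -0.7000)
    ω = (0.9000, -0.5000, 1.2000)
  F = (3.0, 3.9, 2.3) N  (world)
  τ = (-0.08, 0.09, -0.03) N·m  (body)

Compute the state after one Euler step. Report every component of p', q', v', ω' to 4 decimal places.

p + v·dt = (0.7060, 2.6040, 2.9860)
v + (F/m)dt = (0.3240, 0.2312, -0.6816)
precession coupling ω×(Iω) = (-0.0240, 0.0216, 0.0270)
angular accel α = (-0.4667, 1.1400, -0.5700)
ω' = ω + α·dt = (0.8907, -0.4772, 1.1886)
2q̇ = q⊗(0,ω) = (0.6051045, -0.2369867, -0.5434125, 1.3350619)
q + ½dt·q⊗(0,ω), renormalized = (0.6702, -0.2264, -0.4787, -0.5201)

p' = (0.7060, 2.6040, 2.9860)
q' = (0.6702, -0.2264, -0.4787, -0.5201)
v' = (0.3240, 0.2312, -0.6816)
ω' = (0.8907, -0.4772, 1.1886)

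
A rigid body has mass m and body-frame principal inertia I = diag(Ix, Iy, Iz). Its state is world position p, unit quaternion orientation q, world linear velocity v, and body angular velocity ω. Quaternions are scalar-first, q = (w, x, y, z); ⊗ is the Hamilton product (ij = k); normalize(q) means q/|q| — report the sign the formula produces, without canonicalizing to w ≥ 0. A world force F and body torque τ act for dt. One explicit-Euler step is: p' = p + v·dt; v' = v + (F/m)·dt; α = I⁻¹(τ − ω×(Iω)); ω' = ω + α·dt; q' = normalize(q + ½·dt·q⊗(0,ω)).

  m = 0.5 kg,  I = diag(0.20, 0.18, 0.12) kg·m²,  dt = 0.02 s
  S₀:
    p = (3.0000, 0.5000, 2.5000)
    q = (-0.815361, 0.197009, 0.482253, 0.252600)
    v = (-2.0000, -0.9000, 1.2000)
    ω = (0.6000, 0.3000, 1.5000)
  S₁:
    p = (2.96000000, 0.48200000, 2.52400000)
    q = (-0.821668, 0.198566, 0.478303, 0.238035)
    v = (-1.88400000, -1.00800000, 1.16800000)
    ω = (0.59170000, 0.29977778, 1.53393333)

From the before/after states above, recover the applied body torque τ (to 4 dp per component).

τ = (-0.1100, 0.0700, 0.2000)

rate change Δω = (-0.00830000, -0.00022222, 0.03393333)
τ = I·(Δω/dt) + ω₀×(Iω₀) = (-0.1100, 0.0700, 0.2000)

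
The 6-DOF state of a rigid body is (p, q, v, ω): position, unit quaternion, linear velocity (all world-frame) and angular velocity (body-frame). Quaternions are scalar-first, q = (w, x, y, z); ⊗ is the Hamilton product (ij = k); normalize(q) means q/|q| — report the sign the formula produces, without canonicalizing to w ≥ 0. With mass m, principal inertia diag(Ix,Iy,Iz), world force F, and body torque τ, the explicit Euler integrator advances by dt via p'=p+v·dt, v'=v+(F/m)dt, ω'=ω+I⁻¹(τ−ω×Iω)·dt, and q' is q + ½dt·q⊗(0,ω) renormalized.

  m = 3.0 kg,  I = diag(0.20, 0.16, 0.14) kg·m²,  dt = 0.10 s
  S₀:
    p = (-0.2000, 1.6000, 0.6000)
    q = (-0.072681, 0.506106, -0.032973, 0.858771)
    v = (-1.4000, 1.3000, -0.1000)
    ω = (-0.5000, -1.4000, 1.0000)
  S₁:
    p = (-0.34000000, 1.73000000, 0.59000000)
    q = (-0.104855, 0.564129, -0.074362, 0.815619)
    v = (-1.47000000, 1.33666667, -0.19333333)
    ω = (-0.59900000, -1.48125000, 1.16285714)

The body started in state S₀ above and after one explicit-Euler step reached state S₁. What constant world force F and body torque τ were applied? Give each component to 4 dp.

v₁ − v₀ = (-0.07000000, 0.03666667, -0.09333333)
m·(v₁−v₀)/dt = (-2.1000, 1.1000, -2.8000)
rate change Δω = (-0.09900000, -0.08125000, 0.16285714)
I·α + gyro = (-0.1700, -0.1600, 0.2000)

F = (-2.1000, 1.1000, -2.8000)
τ = (-0.1700, -0.1600, 0.2000)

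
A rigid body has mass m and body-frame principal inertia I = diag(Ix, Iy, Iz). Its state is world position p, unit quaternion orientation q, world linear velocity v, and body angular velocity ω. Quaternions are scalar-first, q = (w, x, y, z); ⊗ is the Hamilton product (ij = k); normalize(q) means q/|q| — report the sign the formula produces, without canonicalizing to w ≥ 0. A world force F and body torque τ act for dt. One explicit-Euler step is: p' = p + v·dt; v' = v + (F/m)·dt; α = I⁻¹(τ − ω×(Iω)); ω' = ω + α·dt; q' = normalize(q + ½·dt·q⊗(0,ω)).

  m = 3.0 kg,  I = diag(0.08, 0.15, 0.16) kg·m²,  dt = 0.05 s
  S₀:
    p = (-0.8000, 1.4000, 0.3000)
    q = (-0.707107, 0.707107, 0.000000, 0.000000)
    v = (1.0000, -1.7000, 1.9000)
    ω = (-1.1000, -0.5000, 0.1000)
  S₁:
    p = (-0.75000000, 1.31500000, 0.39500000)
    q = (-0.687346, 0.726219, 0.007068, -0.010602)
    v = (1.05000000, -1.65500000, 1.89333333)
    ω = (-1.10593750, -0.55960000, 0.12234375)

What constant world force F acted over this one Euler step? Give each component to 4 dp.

F = (3.0000, 2.7000, -0.4000)

Δv = v₁−v₀ = (0.05000000, 0.04500000, -0.00666667)
m·(v₁−v₀)/dt = (3.0000, 2.7000, -0.4000)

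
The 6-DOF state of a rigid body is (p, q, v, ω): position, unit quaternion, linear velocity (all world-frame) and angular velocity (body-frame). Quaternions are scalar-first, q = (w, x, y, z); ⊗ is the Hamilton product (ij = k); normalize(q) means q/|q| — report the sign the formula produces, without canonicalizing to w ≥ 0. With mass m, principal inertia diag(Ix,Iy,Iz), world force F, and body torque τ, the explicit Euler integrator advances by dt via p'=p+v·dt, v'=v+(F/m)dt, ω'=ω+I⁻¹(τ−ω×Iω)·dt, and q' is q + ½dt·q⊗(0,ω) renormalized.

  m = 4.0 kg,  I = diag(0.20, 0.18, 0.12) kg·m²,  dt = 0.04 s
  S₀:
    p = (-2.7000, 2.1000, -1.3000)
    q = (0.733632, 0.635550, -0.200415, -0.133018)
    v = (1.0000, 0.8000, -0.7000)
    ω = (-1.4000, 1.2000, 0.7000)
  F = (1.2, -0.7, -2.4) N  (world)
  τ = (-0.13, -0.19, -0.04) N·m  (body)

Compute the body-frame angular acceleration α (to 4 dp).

precession coupling ω×(Iω) = (-0.0504, -0.0784, 0.0336)
angular accel α = (-0.3980, -0.6200, -0.6133)

α = (-0.3980, -0.6200, -0.6133)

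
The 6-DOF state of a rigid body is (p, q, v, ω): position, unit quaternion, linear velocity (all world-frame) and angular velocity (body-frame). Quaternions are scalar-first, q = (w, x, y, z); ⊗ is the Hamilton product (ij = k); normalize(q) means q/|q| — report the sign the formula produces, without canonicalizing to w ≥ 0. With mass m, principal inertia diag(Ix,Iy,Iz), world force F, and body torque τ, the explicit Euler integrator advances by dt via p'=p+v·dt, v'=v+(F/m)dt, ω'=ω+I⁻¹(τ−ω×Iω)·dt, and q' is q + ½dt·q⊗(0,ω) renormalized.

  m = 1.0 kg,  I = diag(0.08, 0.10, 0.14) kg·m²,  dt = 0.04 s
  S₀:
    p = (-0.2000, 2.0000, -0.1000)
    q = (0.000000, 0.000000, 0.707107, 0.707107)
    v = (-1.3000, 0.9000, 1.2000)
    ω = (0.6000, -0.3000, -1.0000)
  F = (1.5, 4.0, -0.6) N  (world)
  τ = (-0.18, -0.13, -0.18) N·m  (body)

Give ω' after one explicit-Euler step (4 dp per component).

α = I⁻¹(τ − ω×Iω) = (-2.4000, -1.6600, -1.2600)
ω + α·dt = (0.5040, -0.3664, -1.0504)

ω' = (0.5040, -0.3664, -1.0504)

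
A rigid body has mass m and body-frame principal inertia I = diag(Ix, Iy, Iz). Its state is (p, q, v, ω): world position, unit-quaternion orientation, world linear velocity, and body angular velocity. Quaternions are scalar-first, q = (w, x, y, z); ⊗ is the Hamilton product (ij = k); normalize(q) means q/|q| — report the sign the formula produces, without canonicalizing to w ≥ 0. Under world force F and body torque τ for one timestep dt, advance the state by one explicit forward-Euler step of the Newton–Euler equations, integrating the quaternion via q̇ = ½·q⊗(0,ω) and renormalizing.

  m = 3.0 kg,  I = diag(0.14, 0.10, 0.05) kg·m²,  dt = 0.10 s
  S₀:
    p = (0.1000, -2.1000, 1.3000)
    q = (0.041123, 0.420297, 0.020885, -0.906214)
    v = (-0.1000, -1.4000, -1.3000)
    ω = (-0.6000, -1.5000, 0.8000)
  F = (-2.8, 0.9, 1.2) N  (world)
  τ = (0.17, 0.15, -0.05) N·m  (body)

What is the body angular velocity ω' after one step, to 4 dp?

gyro term ω×Iω = (0.0600, -0.0432, -0.0360)
(τ − ω×Iω)/I = (0.7857, 1.9320, -0.2800)
ω + α·dt = (-0.5214, -1.3068, 0.7720)

ω' = (-0.5214, -1.3068, 0.7720)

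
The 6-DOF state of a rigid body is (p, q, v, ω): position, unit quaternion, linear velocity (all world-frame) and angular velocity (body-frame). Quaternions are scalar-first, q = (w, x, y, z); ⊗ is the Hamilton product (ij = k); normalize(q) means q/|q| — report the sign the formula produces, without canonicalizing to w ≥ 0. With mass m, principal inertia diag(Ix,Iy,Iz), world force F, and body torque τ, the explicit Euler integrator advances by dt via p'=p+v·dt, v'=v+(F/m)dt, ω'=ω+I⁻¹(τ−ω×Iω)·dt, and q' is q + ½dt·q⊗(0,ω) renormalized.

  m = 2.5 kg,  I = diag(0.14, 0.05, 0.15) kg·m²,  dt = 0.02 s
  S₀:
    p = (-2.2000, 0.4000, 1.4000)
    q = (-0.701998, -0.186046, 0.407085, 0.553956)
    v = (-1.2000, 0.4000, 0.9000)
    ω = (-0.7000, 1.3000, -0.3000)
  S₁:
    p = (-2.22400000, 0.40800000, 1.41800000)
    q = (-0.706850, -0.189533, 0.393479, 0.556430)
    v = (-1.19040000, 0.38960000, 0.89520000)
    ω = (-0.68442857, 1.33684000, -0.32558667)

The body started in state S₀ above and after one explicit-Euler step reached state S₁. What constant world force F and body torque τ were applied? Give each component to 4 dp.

ω₁ − ω₀ = (0.01557143, 0.03684000, -0.02558667)
ω₀×(Iω₀) = (-0.0390, -0.0021, 0.0819)
τ = I·(Δω/dt) + ω₀×(Iω₀) = (0.0700, 0.0900, -0.1100)
Δv = v₁−v₀ = (0.00960000, -0.01040000, -0.00480000)
F = m·Δv/dt = (1.2000, -1.3000, -0.6000)

F = (1.2000, -1.3000, -0.6000)
τ = (0.0700, 0.0900, -0.1100)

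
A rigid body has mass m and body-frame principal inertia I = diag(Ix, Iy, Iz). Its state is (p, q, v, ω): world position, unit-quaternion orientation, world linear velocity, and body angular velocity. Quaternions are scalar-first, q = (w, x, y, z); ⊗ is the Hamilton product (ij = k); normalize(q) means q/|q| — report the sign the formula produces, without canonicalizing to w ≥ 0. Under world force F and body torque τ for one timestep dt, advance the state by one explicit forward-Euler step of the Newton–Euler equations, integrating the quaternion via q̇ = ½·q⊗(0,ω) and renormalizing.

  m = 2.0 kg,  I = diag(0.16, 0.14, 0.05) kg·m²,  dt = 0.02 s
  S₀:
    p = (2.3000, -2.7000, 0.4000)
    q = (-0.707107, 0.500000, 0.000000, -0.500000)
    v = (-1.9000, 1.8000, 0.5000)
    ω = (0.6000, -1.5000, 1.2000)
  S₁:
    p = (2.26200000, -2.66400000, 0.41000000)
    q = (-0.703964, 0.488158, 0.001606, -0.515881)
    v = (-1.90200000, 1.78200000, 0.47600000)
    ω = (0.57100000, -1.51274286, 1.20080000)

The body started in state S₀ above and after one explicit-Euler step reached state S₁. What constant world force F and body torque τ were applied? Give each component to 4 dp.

v₁ − v₀ = (-0.00200000, -0.01800000, -0.02400000)
F = m·Δv/dt = (-0.2000, -1.8000, -2.4000)
Δω = ω₁−ω₀ = (-0.02900000, -0.01274286, 0.00080000)
applied torque τ = (-0.0700, -0.0100, 0.0200)

F = (-0.2000, -1.8000, -2.4000)
τ = (-0.0700, -0.0100, 0.0200)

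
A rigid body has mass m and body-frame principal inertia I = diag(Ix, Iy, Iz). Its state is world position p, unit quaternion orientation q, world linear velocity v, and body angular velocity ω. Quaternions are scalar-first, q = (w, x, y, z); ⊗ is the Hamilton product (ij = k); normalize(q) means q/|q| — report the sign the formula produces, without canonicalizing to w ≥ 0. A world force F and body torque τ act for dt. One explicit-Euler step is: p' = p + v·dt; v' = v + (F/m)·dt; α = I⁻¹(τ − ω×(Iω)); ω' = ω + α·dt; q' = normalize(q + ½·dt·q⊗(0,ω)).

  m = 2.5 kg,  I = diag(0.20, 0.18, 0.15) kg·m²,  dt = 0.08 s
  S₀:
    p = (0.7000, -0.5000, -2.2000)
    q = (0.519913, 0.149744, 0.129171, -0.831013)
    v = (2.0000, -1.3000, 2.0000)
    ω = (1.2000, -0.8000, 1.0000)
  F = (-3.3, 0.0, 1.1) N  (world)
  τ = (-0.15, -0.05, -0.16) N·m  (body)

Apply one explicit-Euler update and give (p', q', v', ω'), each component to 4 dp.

p' = (0.8600, -0.6040, -2.0400)
q' = (0.5487, 0.1529, 0.0665, -0.8192)
v' = (1.8944, -1.3000, 2.0352)
ω' = (1.1304, -0.8489, 0.9044)

ω×(Iω) gyroscopic = (0.0240, 0.0600, 0.0192)
angular accel α = (-0.8700, -0.6111, -1.1947)
new body rate ω' = (1.1304, -0.8489, 0.9044)
q⊗(0,ω) = (0.7546570, 0.0882562, -1.5628900, 0.2451126)
q + ½dt·q⊗(0,ω), renormalized = (0.5487, 0.1529, 0.0665, -0.8192)
new position p' = (0.8600, -0.6040, -2.0400)
v' = v + a·dt = (1.8944, -1.3000, 2.0352)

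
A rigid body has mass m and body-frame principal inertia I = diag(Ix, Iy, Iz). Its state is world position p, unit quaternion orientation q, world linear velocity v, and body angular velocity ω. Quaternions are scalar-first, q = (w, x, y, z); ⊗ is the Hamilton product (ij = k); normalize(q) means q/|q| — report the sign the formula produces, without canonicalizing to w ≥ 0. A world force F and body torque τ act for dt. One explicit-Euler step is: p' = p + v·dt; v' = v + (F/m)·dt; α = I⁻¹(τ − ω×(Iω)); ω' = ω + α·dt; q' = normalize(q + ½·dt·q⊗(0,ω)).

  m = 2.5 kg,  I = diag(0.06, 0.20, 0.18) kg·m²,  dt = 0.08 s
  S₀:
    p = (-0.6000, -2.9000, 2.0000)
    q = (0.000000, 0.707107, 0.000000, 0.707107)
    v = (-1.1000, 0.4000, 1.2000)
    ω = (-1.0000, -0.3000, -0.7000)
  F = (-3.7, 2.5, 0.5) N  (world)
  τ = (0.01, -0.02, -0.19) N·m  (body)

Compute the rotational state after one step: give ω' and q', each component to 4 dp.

ω' = (-0.9811, -0.2744, -0.8031)
q' = (0.0480, 0.7147, -0.0085, 0.6977)

precession coupling ω×(Iω) = (-0.0042, -0.0840, 0.0420)
α = I⁻¹(τ − ω×Iω) = (0.2367, 0.3200, -1.2889)
ω' = ω + α·dt = (-0.9811, -0.2744, -0.8031)
q⊗(0,ω) = (1.2020819, 0.2121321, -0.2121321, -0.2121321)
q + ½dt·q⊗(0,ω), renormalized = (0.0480, 0.7147, -0.0085, 0.6977)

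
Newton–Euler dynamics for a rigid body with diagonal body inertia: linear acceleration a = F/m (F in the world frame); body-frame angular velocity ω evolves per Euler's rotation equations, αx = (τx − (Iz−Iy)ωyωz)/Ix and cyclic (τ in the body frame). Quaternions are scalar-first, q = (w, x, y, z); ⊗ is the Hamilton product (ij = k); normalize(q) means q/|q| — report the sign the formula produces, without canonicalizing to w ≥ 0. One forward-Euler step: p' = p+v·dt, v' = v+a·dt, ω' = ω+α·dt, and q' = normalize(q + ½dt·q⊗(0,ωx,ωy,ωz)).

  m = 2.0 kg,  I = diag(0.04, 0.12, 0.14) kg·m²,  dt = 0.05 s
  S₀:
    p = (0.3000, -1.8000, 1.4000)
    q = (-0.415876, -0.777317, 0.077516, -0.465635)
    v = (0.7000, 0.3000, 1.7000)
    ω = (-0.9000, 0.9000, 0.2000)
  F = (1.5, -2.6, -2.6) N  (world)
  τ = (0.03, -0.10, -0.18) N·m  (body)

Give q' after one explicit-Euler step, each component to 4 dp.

q' = (-0.4326, -0.7567, 0.0825, -0.4832)

2q̇ = q⊗(0,ω) = (-0.6762227, 0.8088631, 0.2002465, -0.7129961)
q' = normalize(q + ½dt·q⊗(0,ω)) = (-0.4326, -0.7567, 0.0825, -0.4832)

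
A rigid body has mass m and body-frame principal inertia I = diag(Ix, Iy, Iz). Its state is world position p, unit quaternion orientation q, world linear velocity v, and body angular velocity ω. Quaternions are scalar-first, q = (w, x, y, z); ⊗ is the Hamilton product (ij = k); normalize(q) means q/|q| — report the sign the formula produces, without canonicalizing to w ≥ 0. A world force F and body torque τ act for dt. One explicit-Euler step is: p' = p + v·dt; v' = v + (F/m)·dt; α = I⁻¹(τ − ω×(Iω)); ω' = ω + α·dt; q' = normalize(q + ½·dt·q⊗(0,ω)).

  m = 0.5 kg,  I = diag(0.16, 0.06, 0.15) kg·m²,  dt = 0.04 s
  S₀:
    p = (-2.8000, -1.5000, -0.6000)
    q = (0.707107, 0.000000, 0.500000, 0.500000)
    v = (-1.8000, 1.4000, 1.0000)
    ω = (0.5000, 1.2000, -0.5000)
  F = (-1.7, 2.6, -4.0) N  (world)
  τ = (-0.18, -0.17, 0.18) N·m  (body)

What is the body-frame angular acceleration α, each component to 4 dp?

α = (-0.7875, -2.7917, 1.6000)

gyro term ω×Iω = (-0.0540, -0.0025, -0.0600)
(τ − ω×Iω)/I = (-0.7875, -2.7917, 1.6000)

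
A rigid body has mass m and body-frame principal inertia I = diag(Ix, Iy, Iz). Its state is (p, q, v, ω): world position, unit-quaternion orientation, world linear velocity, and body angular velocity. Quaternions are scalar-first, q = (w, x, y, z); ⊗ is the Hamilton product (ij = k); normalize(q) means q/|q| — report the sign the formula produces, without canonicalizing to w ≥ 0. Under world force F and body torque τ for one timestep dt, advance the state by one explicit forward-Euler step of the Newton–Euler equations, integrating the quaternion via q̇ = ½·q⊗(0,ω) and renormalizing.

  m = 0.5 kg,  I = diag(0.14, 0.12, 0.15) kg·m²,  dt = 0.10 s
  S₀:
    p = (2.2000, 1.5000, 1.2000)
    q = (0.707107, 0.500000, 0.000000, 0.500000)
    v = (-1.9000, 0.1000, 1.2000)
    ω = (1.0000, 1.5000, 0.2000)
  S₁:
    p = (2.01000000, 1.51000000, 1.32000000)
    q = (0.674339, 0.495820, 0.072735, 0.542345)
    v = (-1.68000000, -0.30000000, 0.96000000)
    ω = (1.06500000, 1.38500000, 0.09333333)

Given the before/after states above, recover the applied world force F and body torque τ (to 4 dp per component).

F = (1.1000, -2.0000, -1.2000)
τ = (0.1000, -0.1400, -0.1900)

ω₁ − ω₀ = (0.06500000, -0.11500000, -0.10666667)
ω₀×(Iω₀) = (0.0090, -0.0020, -0.0300)
τ = I·(Δω/dt) + ω₀×(Iω₀) = (0.1000, -0.1400, -0.1900)
v₁ − v₀ = (0.22000000, -0.40000000, -0.24000000)
F = m·Δv/dt = (1.1000, -2.0000, -1.2000)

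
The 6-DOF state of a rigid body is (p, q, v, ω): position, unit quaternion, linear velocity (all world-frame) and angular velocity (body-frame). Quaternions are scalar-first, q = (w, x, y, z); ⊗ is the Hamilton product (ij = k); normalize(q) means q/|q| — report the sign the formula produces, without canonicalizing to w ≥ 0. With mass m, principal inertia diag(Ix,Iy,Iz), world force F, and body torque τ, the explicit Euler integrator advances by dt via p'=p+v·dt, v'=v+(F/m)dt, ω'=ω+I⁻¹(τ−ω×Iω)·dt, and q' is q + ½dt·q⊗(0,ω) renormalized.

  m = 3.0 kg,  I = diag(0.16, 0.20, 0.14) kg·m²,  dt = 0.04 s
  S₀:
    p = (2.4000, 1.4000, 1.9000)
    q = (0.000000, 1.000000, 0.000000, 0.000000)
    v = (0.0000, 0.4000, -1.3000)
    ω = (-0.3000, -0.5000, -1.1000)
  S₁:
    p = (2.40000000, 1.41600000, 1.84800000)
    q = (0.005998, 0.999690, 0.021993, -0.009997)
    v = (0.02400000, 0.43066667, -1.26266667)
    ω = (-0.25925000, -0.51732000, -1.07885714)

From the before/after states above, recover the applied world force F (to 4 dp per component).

F = (1.8000, 2.3000, 2.8000)

Δv = v₁−v₀ = (0.02400000, 0.03066667, 0.03733333)
applied force F = (1.8000, 2.3000, 2.8000)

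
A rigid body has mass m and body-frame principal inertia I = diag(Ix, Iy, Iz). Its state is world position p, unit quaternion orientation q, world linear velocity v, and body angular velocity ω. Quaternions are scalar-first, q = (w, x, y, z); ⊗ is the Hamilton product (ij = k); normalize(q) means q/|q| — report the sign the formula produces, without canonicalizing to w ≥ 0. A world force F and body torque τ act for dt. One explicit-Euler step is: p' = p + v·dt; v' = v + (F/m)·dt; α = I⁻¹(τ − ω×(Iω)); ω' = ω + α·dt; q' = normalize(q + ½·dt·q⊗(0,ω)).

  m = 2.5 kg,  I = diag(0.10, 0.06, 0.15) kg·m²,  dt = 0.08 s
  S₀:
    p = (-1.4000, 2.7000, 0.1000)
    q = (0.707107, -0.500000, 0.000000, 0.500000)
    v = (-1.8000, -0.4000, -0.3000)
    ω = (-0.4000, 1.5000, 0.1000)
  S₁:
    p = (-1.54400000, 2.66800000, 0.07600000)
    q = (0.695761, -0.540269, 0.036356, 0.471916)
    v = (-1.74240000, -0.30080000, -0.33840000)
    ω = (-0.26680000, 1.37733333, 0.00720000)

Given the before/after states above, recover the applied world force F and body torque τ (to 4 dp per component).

ω₁ − ω₀ = (0.13320000, -0.12266667, -0.09280000)
ω₀×(Iω₀) = (0.0135, 0.0020, 0.0240)
I·α + gyro = (0.1800, -0.0900, -0.1500)
v₁ − v₀ = (0.05760000, 0.09920000, -0.03840000)
m·(v₁−v₀)/dt = (1.8000, 3.1000, -1.2000)

F = (1.8000, 3.1000, -1.2000)
τ = (0.1800, -0.0900, -0.1500)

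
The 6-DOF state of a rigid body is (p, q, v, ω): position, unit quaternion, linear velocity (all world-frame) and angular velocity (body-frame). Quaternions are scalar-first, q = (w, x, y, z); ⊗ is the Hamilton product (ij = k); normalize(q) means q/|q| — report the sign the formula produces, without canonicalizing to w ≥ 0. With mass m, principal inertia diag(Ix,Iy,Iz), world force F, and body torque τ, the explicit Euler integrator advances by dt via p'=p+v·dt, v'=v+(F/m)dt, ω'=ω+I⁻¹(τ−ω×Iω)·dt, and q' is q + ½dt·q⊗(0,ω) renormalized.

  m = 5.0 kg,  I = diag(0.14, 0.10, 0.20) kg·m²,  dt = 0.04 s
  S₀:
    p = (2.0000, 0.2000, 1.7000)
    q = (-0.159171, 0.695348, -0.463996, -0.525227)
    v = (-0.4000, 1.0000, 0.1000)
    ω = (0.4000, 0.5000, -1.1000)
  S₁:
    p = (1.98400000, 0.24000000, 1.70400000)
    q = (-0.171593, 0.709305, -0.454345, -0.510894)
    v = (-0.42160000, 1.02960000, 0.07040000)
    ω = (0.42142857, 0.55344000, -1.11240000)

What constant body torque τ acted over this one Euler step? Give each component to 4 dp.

ω₁ − ω₀ = (0.02142857, 0.05344000, -0.01240000)
gyro term ω₀×Iω₀ = (-0.0550, 0.0264, -0.0080)
I·α + gyro = (0.0200, 0.1600, -0.0700)

τ = (0.0200, 0.1600, -0.0700)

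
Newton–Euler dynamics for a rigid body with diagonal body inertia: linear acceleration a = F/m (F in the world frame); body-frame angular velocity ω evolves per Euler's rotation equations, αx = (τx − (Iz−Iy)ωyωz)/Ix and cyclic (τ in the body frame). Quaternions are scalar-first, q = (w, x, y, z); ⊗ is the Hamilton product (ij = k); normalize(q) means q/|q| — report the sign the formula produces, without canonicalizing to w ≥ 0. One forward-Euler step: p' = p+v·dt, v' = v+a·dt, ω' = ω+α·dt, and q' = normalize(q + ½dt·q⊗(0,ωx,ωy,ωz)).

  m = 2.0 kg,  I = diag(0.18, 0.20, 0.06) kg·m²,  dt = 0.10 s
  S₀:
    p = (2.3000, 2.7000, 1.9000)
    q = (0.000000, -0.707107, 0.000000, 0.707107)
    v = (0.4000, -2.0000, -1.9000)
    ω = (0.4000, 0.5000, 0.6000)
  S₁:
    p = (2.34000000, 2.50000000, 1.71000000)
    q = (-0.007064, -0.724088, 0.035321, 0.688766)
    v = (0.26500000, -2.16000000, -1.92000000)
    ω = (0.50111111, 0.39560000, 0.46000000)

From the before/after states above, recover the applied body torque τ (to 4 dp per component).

τ = (0.1400, -0.1800, -0.0800)

ω₁ − ω₀ = (0.10111111, -0.10440000, -0.14000000)
precession coupling = (-0.0420, 0.0288, 0.0040)
applied torque τ = (0.1400, -0.1800, -0.0800)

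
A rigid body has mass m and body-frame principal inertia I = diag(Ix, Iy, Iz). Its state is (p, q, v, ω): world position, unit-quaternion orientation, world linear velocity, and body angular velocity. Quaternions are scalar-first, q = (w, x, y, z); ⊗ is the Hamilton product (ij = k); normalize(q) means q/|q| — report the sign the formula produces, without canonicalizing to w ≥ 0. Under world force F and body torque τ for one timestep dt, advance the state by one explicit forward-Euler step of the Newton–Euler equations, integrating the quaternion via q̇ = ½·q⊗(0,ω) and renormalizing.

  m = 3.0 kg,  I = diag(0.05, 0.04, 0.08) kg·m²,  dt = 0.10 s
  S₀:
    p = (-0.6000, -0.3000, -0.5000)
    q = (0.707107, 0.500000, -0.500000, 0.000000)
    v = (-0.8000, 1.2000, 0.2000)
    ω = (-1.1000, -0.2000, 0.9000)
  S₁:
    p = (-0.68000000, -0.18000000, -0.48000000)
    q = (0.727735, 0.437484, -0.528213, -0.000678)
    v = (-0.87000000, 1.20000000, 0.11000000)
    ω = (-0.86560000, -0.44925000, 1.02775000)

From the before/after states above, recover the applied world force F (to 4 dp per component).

Δv = v₁−v₀ = (-0.07000000, 0.00000000, -0.09000000)
m·(v₁−v₀)/dt = (-2.1000, 0.0000, -2.7000)

F = (-2.1000, 0.0000, -2.7000)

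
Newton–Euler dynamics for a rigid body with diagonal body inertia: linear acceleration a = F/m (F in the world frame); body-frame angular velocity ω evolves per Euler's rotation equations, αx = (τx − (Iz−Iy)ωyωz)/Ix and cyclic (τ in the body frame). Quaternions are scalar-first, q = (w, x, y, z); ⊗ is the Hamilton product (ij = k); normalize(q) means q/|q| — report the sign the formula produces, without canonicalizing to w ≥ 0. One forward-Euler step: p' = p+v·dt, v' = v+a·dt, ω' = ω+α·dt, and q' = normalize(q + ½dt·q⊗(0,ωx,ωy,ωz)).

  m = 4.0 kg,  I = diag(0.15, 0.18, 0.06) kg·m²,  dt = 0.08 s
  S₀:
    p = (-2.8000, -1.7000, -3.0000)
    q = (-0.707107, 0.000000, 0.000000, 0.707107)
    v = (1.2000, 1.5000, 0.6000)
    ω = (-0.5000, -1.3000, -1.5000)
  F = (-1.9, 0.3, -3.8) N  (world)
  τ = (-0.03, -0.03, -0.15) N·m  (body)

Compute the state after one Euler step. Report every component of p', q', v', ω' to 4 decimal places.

p' = (-2.7040, -1.5800, -2.9520)
q' = (-0.6625, 0.0507, 0.0226, 0.7470)
v' = (1.1620, 1.5060, 0.5240)
ω' = (-0.3912, -1.3433, -1.7260)

new position p' = (-2.7040, -1.5800, -2.9520)
v' = v + a·dt = (1.1620, 1.5060, 0.5240)
angular accel α = (1.3600, -0.5417, -2.8250)
ω + α·dt = (-0.3912, -1.3433, -1.7260)
2q̇ = q⊗(0,ω) = (1.0606605, 1.2727926, 0.5656856, 1.0606605)
q' = normalize(q + ½dt·q⊗(0,ω)) = (-0.6625, 0.0507, 0.0226, 0.7470)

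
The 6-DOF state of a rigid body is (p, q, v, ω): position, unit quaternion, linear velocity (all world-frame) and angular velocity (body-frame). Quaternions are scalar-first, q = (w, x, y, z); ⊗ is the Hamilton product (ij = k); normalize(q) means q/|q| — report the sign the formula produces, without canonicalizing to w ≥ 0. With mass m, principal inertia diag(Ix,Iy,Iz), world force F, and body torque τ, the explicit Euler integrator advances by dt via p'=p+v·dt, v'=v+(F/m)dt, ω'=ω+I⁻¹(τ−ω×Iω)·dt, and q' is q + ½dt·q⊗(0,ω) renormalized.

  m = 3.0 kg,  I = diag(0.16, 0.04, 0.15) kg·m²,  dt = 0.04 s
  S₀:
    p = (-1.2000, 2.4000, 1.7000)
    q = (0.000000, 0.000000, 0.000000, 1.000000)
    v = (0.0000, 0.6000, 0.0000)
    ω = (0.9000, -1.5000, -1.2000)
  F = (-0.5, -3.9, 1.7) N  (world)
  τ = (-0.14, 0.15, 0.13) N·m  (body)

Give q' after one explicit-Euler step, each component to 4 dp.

Hamilton product q⊗(0,ω) = (1.2000000, 1.5000000, 0.9000000, 0.0000000)
q' = normalize(q + ½dt·q⊗(0,ω)) = (0.0240, 0.0300, 0.0180, 0.9991)

q' = (0.0240, 0.0300, 0.0180, 0.9991)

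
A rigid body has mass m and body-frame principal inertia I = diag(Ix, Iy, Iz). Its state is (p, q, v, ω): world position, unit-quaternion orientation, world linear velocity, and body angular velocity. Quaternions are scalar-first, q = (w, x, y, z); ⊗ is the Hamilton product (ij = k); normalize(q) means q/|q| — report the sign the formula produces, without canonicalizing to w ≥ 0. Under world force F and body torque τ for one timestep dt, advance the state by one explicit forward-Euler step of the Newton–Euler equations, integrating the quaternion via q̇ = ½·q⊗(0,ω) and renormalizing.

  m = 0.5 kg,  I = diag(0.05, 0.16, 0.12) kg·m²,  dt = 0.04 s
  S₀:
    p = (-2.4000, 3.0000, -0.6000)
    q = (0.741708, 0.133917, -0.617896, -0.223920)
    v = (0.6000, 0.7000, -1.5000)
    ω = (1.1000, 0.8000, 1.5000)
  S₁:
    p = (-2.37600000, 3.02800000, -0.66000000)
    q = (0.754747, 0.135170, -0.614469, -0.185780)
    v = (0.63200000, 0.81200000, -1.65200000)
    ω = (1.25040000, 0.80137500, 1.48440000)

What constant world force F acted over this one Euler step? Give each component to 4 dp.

Δv = v₁−v₀ = (0.03200000, 0.11200000, -0.15200000)
m·(v₁−v₀)/dt = (0.4000, 1.4000, -1.9000)

F = (0.4000, 1.4000, -1.9000)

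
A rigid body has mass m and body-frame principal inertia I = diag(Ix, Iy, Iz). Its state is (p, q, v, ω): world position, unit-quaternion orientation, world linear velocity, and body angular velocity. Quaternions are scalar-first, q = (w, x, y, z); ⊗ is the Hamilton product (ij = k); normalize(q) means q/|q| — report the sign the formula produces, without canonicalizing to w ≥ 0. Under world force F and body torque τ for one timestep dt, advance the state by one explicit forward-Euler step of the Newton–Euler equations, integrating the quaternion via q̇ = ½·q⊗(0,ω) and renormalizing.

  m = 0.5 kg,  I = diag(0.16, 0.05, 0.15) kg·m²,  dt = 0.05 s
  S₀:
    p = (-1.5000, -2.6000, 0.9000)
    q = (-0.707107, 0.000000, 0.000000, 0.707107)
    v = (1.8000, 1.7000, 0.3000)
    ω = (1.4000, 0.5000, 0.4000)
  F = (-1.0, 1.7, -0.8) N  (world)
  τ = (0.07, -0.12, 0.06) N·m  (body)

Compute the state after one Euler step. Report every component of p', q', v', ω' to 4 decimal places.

angular accel α = (0.3125, -2.5120, 0.9133)
new body rate ω' = (1.4156, 0.3744, 0.4457)
2q̇ = q⊗(0,ω) = (-0.2828428, -1.3435033, 0.6363963, -0.2828428)
q + ½dt·q⊗(0,ω), renormalized = (-0.7136, -0.0336, 0.0159, 0.6995)
a = F/m = (-2.0000, 3.4000, -1.6000)
p + v·dt = (-1.4100, -2.5150, 0.9150)
new velocity v' = (1.7000, 1.8700, 0.2200)

p' = (-1.4100, -2.5150, 0.9150)
q' = (-0.7136, -0.0336, 0.0159, 0.6995)
v' = (1.7000, 1.8700, 0.2200)
ω' = (1.4156, 0.3744, 0.4457)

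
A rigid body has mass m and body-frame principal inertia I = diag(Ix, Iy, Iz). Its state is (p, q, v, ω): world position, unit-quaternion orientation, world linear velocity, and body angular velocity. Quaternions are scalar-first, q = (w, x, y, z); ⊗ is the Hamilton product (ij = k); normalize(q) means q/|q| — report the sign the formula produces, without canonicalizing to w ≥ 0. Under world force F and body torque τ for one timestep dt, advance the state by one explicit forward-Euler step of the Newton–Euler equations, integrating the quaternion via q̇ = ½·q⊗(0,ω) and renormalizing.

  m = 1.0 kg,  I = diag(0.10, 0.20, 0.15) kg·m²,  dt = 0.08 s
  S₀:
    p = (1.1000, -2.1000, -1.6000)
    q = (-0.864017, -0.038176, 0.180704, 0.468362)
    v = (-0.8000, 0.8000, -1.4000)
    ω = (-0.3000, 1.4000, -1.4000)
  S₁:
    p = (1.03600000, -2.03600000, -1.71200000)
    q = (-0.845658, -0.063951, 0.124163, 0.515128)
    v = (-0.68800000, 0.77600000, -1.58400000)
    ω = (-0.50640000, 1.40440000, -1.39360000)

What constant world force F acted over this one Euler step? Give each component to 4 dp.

F = (1.4000, -0.3000, -2.3000)

Δv = v₁−v₀ = (0.11200000, -0.02400000, -0.18400000)
applied force F = (1.4000, -0.3000, -2.3000)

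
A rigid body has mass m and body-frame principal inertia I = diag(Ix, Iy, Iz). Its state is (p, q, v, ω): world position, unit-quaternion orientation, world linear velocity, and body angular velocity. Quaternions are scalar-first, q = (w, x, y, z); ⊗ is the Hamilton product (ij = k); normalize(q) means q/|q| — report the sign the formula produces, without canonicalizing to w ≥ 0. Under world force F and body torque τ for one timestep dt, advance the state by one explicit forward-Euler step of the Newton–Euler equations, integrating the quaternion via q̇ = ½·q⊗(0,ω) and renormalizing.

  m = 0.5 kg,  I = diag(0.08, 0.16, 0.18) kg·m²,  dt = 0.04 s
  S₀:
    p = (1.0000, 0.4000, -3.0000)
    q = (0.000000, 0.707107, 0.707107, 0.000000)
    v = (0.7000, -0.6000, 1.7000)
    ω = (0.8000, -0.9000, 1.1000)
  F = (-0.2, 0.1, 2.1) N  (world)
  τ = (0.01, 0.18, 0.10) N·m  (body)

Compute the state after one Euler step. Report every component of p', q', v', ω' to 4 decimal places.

p' = (1.0280, 0.3760, -2.9320)
q' = (0.0014, 0.7223, 0.6912, -0.0240)
v' = (0.6840, -0.5920, 1.8680)
ω' = (0.8149, -0.8330, 1.1350)

ω×(Iω) gyroscopic = (-0.0198, -0.0880, -0.0576)
(τ − ω×Iω)/I = (0.3725, 1.6750, 0.8756)
ω' = ω + α·dt = (0.8149, -0.8330, 1.1350)
Hamilton product q⊗(0,ω) = (0.0707107, 0.7778177, -0.7778177, -1.2020819)
updated quaternion q' = (0.0014, 0.7223, 0.6912, -0.0240)
a = F/m = (-0.4000, 0.2000, 4.2000)
p' = p + v·dt = (1.0280, 0.3760, -2.9320)
new velocity v' = (0.6840, -0.5920, 1.8680)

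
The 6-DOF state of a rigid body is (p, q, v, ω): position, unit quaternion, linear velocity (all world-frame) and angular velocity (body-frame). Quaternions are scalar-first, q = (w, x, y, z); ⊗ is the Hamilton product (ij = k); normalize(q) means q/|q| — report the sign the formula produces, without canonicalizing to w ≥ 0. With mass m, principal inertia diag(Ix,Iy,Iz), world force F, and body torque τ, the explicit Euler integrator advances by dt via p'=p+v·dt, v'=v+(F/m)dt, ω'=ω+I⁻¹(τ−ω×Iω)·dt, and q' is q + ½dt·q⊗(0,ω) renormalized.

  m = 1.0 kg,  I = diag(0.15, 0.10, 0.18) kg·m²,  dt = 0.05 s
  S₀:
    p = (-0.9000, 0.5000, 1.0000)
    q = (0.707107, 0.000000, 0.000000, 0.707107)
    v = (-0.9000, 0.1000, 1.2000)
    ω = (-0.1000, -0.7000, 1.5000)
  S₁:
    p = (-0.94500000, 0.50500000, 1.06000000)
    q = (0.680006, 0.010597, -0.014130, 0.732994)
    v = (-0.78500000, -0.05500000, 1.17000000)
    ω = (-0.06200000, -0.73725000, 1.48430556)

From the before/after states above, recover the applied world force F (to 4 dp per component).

F = (2.3000, -3.1000, -0.6000)

v₁ − v₀ = (0.11500000, -0.15500000, -0.03000000)
m·(v₁−v₀)/dt = (2.3000, -3.1000, -0.6000)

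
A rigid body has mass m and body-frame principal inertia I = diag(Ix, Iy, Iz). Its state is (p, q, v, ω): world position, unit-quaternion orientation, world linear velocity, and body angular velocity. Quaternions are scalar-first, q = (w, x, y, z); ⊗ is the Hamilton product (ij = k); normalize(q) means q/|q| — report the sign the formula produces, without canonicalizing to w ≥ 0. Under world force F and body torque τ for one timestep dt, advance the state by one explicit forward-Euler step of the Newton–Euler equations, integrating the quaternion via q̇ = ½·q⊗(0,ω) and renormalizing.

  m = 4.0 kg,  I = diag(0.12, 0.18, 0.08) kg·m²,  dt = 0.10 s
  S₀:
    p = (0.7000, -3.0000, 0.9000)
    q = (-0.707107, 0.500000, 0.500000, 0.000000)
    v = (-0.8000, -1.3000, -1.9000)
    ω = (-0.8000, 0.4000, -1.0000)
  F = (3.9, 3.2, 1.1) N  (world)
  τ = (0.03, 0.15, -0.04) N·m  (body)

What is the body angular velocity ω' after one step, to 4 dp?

ω' = (-0.8083, 0.4656, -1.0260)

gyro term ω×Iω = (0.0400, 0.0320, -0.0192)
α = I⁻¹(τ − ω×Iω) = (-0.0833, 0.6556, -0.2600)
new body rate ω' = (-0.8083, 0.4656, -1.0260)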